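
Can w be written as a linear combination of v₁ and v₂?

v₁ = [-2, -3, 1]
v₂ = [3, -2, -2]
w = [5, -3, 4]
No

Form the augmented matrix and row-reduce:
[v₁|v₂|w] = 
  [ -2,   3,   5]
  [ -3,  -2,  -3]
  [  1,  -2,   4]
R2 → R2 - (3/2)·R1
R3 → R3 + (1/2)·R1
R3 → R3 - (1/13)·R2
REF = 
  [   -2,     3,     5]
  [    0, -13/2, -21/2]
  [    0,     0, 95/13]

Row 3 reads [0 0 | 95/13], i.e. 0 = 95/13, so the system is inconsistent and w ∉ span{v₁, v₂}.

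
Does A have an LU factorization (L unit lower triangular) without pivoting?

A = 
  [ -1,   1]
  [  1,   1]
Yes.
A[1,1] = -1 ≠ 0, so Gaussian elimination proceeds without a row swap: multiplier ℓ₂₁ = (1)/(-1) = -1, and U[2,2] = 1 - (-1)(1) = 2.
L = 
  [  1,   0]
  [ -1,   1]
U = 
  [ -1,   1]
  [  0,   2]
Check row 2 of LU: [(-1)(-1), (-1)(1) + 2] = [1, 1] = row 2 of A ✓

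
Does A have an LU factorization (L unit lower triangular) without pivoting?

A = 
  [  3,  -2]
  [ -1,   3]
Yes.
A[1,1] = 3 ≠ 0, so Gaussian elimination proceeds without a row swap: multiplier ℓ₂₁ = (-1)/(3) = -1/3, and U[2,2] = 3 - (-1/3)(-2) = 7/3.
L = 
  [   1,    0]
  [-1/3,    1]
U = 
  [  3,  -2]
  [  0, 7/3]
Check row 2 of LU: [(-1/3)(3), (-1/3)(-2) + (7/3)] = [-1, 3] = row 2 of A ✓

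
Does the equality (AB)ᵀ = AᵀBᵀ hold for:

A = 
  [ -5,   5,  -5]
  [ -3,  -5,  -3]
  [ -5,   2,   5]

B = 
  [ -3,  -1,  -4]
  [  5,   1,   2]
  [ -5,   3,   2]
No

(AB)ᵀ = 
  [ 65,  -1,   0]
  [ -5, -11,  22]
  [ 20,  -4,  34]

AᵀBᵀ = 
  [ 38, -38,   6]
  [-18,  24, -36]
  [ -2, -18,  26]

The two matrices differ, so (AB)ᵀ ≠ AᵀBᵀ in general. The correct identity is (AB)ᵀ = BᵀAᵀ.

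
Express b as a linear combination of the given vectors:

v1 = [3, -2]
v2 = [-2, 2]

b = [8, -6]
c1 = 2, c2 = -1

b = 2·v1 + -1·v2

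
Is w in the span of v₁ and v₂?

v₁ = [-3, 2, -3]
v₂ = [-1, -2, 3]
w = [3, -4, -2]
No

Form the augmented matrix and row-reduce:
[v₁|v₂|w] = 
  [ -3,  -1,   3]
  [  2,  -2,  -4]
  [ -3,   3,  -2]
R2 → R2 + (2/3)·R1
R3 → R3 - (1)·R1
R3 → R3 + (3/2)·R2
REF = 
  [  -3,   -1,    3]
  [   0, -8/3,   -2]
  [   0,    0,   -8]

Row 3 reads [0 0 | -8], i.e. 0 = -8, so the system is inconsistent and w ∉ span{v₁, v₂}.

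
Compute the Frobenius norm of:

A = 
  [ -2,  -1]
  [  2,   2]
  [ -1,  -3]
||A||_F = 4.796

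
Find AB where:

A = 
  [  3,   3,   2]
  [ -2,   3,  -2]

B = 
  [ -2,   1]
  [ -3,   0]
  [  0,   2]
AB = 
  [-15,   7]
  [ -5,  -6]

A is 2×3 and B is 3×2, so AB is 2×2. Each entry is (row of A)·(column of B):
AB[1,1] = (3)(-2) + (3)(-3) + (2)(0) = -15
AB[1,2] = (3)(1) + (3)(0) + (2)(2) = 7
AB[2,1] = (-2)(-2) + (3)(-3) + (-2)(0) = -5
AB[2,2] = (-2)(1) + (3)(0) + (-2)(2) = -6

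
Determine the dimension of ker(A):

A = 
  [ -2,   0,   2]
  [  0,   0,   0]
nullity(A) = 2

Row reduce:
(no row operations needed)
REF = 
  [ -2,   0,   2]
  [  0,   0,   0]
Pivot columns: 1 → 1 pivot.
rank(A) = 1, so nullity(A) = 3 - 1 = 2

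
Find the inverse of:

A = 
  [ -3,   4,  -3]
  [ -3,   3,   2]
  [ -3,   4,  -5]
det(A) = (-3)·((3)(-5) - (2)(4)) - (4)·((-3)(-5) - (2)(-3)) + (-3)·((-3)(4) - (3)(-3))
  = (-3)(-23) - (4)(21) + (-3)(-3)
  = -6
det(A) = -6 ≠ 0, so A is invertible.

Cofactors Cᵢⱼ = (-1)ⁱ⁺ʲ·Mᵢⱼ:
C = 
  [-23, -21,  -3]
  [  8,   6,   0]
  [ 17,  15,   3]

adj(A) = Cᵀ:
adj(A) = 
  [-23,   8,  17]
  [-21,   6,  15]
  [ -3,   0,   3]

A⁻¹ = (-1/6) · adj(A):
A⁻¹ = 
  [ 23/6,  -4/3, -17/6]
  [  7/2,    -1,  -5/2]
  [  1/2,     0,  -1/2]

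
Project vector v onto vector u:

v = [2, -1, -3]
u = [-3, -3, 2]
v·u = (2)(-3) + (-1)(-3) + (-3)(2) = -9
u·u = (-3)² + (-3)² + (2)² = 22
proj_u(v) = (v·u / u·u) × u = (-9/22) × u

proj_u(v) = [27/22, 27/22, -9/11]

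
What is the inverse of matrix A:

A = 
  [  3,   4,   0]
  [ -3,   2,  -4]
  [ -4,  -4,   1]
det(A) = (3)·((2)(1) - (-4)(-4)) - (4)·((-3)(1) - (-4)(-4)) + (0)·((-3)(-4) - (2)(-4))
  = (3)(-14) - (4)(-19) + (0)(20)
  = 34
det(A) = 34 ≠ 0, so A is invertible.

Cofactors Cᵢⱼ = (-1)ⁱ⁺ʲ·Mᵢⱼ:
C = 
  [-14,  19,  20]
  [ -4,   3,  -4]
  [-16,  12,  18]

adj(A) = Cᵀ:
adj(A) = 
  [-14,  -4, -16]
  [ 19,   3,  12]
  [ 20,  -4,  18]

A⁻¹ = (1/34) · adj(A):
A⁻¹ = 
  [-7/17, -2/17, -8/17]
  [19/34,  3/34,  6/17]
  [10/17, -2/17,  9/17]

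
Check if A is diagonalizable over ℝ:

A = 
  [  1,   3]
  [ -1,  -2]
No

tr(A) = -1, det(A) = 1
Characteristic polynomial: λ² - tr(A)λ + det(A) = λ² + λ + 1
λ² + λ + 1 = 0  ⇒  λ = (-1 ± √((1)² - 4·(1)))/2 = (-1 ± √(-3))/2
  = (-1 + i√3)/2,  (-1 - i√3)/2
Eigenvalues: (-1 + i√3)/2, (-1 - i√3)/2  (≈ -0.5 + 0.866i, -0.5 - 0.866i)
Has complex eigenvalues (not diagonalizable over ℝ).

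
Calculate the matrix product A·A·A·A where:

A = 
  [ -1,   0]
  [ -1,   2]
A² = A·A:
A²[1,1] = (-1)(-1) + (0)(-1) = 1
A²[1,2] = (-1)(0) + (0)(2) = 0
A²[2,1] = (-1)(-1) + (2)(-1) = -1
A²[2,2] = (-1)(0) + (2)(2) = 4
A² = 
  [  1,   0]
  [ -1,   4]

A^3 = A^2·A:
A^3[1,1] = (1)(-1) + (0)(-1) = -1
A^3[1,2] = (1)(0) + (0)(2) = 0
A^3[2,1] = (-1)(-1) + (4)(-1) = -3
A^3[2,2] = (-1)(0) + (4)(2) = 8
A^3 = 
  [ -1,   0]
  [ -3,   8]

A^4 = A^3·A:
A^4[1,1] = (-1)(-1) + (0)(-1) = 1
A^4[1,2] = (-1)(0) + (0)(2) = 0
A^4[2,1] = (-3)(-1) + (8)(-1) = -5
A^4[2,2] = (-3)(0) + (8)(2) = 16
A^4 = 
  [  1,   0]
  [ -5,  16]

Therefore
A^4 = 
  [  1,   0]
  [ -5,  16]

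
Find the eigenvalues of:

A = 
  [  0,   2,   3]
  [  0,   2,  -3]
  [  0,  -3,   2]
Characteristic polynomial: det(λI - A) = λ³ - 4λ² - 5λ
The constant term is 0, so λ = 0 is a root: p(λ) = λ(λ² - 4λ - 5)
λ² - 4λ - 5 = (λ + 1)(λ - 5)

λ = 0, 5, -1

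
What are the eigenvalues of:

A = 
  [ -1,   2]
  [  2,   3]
λ = 1 + 2√2, 1 - 2√2  (≈ 3.828, -1.828)

tr(A) = 2, det(A) = -7
Characteristic polynomial: λ² - tr(A)λ + det(A) = λ² - 2λ - 7
λ² - 2λ - 7 = 0  ⇒  λ = (2 ± √((-2)² - 4·(-7)))/2 = (2 ± √(32))/2
  = 1 + 2√2,  1 - 2√2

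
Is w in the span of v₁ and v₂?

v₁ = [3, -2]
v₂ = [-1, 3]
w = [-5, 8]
Yes

Form the augmented matrix and row-reduce:
[v₁|v₂|w] = 
  [  3,  -1,  -5]
  [ -2,   3,   8]
R2 → R2 + (2/3)·R1
REF = 
  [   3,   -1,   -5]
  [   0,  7/3, 14/3]

No row of the form [0 0 | nonzero], so the system is consistent. Back-substitution gives c₁ = -1, c₂ = 2: w = (-1)·v₁ + (2)·v₂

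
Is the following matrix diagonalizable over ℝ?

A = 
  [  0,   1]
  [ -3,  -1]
No

tr(A) = -1, det(A) = 3
Characteristic polynomial: λ² - tr(A)λ + det(A) = λ² + λ + 3
λ² + λ + 3 = 0  ⇒  λ = (-1 ± √((1)² - 4·(3)))/2 = (-1 ± √(-11))/2
  = (-1 + i√11)/2,  (-1 - i√11)/2
Eigenvalues: (-1 + i√11)/2, (-1 - i√11)/2  (≈ -0.5 + 1.658i, -0.5 - 1.658i)
Has complex eigenvalues (not diagonalizable over ℝ).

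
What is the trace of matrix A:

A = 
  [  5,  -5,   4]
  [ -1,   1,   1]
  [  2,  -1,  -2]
4

tr(A) = 5 + 1 + -2 = 4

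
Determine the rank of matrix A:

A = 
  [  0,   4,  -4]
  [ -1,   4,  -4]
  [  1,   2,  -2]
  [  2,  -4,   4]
rank(A) = 2

Row reduce:
Swap R1 ↔ R2
R3 → R3 + (1)·R1
R4 → R4 + (2)·R1
R3 → R3 - (3/2)·R2
R4 → R4 - (1)·R2
REF = 
  [ -1,   4,  -4]
  [  0,   4,  -4]
  [  0,   0,   0]
  [  0,   0,   0]
Pivot columns: 1, 2 → 2 pivots.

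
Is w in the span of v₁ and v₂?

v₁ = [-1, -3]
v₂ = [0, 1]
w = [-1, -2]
Yes

Form the augmented matrix and row-reduce:
[v₁|v₂|w] = 
  [ -1,   0,  -1]
  [ -3,   1,  -2]
R2 → R2 - (3)·R1
REF = 
  [ -1,   0,  -1]
  [  0,   1,   1]

No row of the form [0 0 | nonzero], so the system is consistent. Back-substitution gives c₁ = 1, c₂ = 1: w = (1)·v₁ + (1)·v₂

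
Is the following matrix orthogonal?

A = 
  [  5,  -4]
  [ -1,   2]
No

AᵀA = 
  [ 26, -22]
  [-22,  20]
≠ I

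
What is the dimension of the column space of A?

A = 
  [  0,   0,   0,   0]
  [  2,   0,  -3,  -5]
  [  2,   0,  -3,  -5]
dim(Col(A)) = 1

Row reduce:
Swap R1 ↔ R2
R3 → R3 - (1)·R1
REF = 
  [  2,   0,  -3,  -5]
  [  0,   0,   0,   0]
  [  0,   0,   0,   0]
Pivot columns: 1 → 1 pivot.
dim(Col(A)) = number of pivot columns = 1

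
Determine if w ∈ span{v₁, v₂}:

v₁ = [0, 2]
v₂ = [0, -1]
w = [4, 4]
No

Form the augmented matrix and row-reduce:
[v₁|v₂|w] = 
  [  0,   0,   4]
  [  2,  -1,   4]
Swap R1 ↔ R2
REF = 
  [  2,  -1,   4]
  [  0,   0,   4]

Row 2 reads [0 0 | 4], i.e. 0 = 4, so the system is inconsistent and w ∉ span{v₁, v₂}.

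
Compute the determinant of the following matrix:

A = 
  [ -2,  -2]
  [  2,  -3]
For a 2×2 matrix, det = ad - bc = (-2)(-3) - (-2)(2) = 10

det(A) = 10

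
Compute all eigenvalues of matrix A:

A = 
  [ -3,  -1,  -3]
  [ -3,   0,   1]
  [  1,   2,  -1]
Characteristic polynomial: det(λI - A) = λ³ + 4λ² + λ - 26
Testing integer divisors of the constant term: p(2) = 0, so (λ - 2) is a factor:
p(λ) = (λ - 2)(λ² + 6λ + 13)
λ² + 6λ + 13 = 0  ⇒  λ = (-6 ± √((6)² - 4·(13)))/2 = (-6 ± √(-16))/2
  = -3 + 2i,  -3 - 2i

λ = 2, -3 + 2i, -3 - 2i  (≈ 2, -3 + 2i, -3 - 2i)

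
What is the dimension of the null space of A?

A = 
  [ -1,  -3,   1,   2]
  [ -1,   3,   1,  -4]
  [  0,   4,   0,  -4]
nullity(A) = 2

Row reduce:
R2 → R2 - (1)·R1
R3 → R3 - (2/3)·R2
REF = 
  [ -1,  -3,   1,   2]
  [  0,   6,   0,  -6]
  [  0,   0,   0,   0]
Pivot columns: 1, 2 → 2 pivots.
rank(A) = 2, so nullity(A) = 4 - 2 = 2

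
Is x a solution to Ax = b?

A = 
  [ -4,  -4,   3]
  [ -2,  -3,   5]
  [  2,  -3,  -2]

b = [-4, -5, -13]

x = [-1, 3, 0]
No

Ax = [-8, -7, -11] ≠ b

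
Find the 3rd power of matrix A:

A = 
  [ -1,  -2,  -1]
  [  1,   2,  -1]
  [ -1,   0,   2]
A² = A·A:
A²[1,1] = (-1)(-1) + (-2)(1) + (-1)(-1) = 0
A²[1,2] = (-1)(-2) + (-2)(2) + (-1)(0) = -2
A²[1,3] = (-1)(-1) + (-2)(-1) + (-1)(2) = 1
A²[2,1] = (1)(-1) + (2)(1) + (-1)(-1) = 2
A²[2,2] = (1)(-2) + (2)(2) + (-1)(0) = 2
A²[2,3] = (1)(-1) + (2)(-1) + (-1)(2) = -5
A²[3,1] = (-1)(-1) + (0)(1) + (2)(-1) = -1
A²[3,2] = (-1)(-2) + (0)(2) + (2)(0) = 2
A²[3,3] = (-1)(-1) + (0)(-1) + (2)(2) = 5
A² = 
  [  0,  -2,   1]
  [  2,   2,  -5]
  [ -1,   2,   5]

A^3 = A^2·A:
A^3[1,1] = (0)(-1) + (-2)(1) + (1)(-1) = -3
A^3[1,2] = (0)(-2) + (-2)(2) + (1)(0) = -4
A^3[1,3] = (0)(-1) + (-2)(-1) + (1)(2) = 4
A^3[2,1] = (2)(-1) + (2)(1) + (-5)(-1) = 5
A^3[2,2] = (2)(-2) + (2)(2) + (-5)(0) = 0
A^3[2,3] = (2)(-1) + (2)(-1) + (-5)(2) = -14
A^3[3,1] = (-1)(-1) + (2)(1) + (5)(-1) = -2
A^3[3,2] = (-1)(-2) + (2)(2) + (5)(0) = 6
A^3[3,3] = (-1)(-1) + (2)(-1) + (5)(2) = 9
A^3 = 
  [ -3,  -4,   4]
  [  5,   0, -14]
  [ -2,   6,   9]

Therefore
A^3 = 
  [ -3,  -4,   4]
  [  5,   0, -14]
  [ -2,   6,   9]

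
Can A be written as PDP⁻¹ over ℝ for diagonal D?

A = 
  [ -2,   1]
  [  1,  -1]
Yes

tr(A) = -3, det(A) = 1
Characteristic polynomial: λ² - tr(A)λ + det(A) = λ² + 3λ + 1
λ² + 3λ + 1 = 0  ⇒  λ = (-3 ± √((3)² - 4·(1)))/2 = (-3 ± √(5))/2
  = (-3 + √5)/2,  (-3 - √5)/2
Eigenvalues: (-3 + √5)/2, (-3 - √5)/2  (≈ -0.382, -2.618)
The two irrational eigenvalues are distinct (simple), so each has alg. mult. = geom. mult. = 1.
Sum of geometric multiplicities equals n, so A has n independent eigenvectors.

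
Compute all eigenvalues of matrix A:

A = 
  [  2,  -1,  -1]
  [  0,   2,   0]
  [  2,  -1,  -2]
Characteristic polynomial: det(λI - A) = λ³ - 2λ² - 2λ + 4
Testing integer divisors of the constant term: p(2) = 0, so (λ - 2) is a factor:
p(λ) = (λ - 2)(λ² - 2)
λ² - 2 = 0  ⇒  λ = (0 ± √((0)² - 4·(-2)))/2 = (0 ± √(8))/2
  = √2,  -√2

λ = 2, √2, -√2  (≈ 2, 1.414, -1.414)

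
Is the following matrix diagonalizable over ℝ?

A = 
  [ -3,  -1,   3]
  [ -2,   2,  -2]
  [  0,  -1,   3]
Yes

Characteristic polynomial: det(λI - A) = λ³ - 2λ² - 13λ + 12
By the rational root theorem any rational root is an integer dividing 12; none of those is a root, so p(λ) has no rational roots and hence (being an irreducible cubic) no repeated roots.
Discriminant of the cubic: Δ = 11576
Δ > 0 ⇒ three distinct real eigenvalues: λ ≈ -3.211, 0.8584, 4.353
Three distinct real eigenvalues, so A has 3 independent eigenvectors.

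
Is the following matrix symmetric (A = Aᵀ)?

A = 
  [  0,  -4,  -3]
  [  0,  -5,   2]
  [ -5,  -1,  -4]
No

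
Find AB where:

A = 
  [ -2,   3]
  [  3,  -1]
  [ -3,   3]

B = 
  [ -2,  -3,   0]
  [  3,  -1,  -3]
A is 3×2 and B is 2×3, so AB is 3×3. Each entry is (row of A)·(column of B):
AB[1,1] = (-2)(-2) + (3)(3) = 13
AB[1,2] = (-2)(-3) + (3)(-1) = 3
AB[1,3] = (-2)(0) + (3)(-3) = -9
AB[2,1] = (3)(-2) + (-1)(3) = -9
AB[2,2] = (3)(-3) + (-1)(-1) = -8
AB[2,3] = (3)(0) + (-1)(-3) = 3
AB[3,1] = (-3)(-2) + (3)(3) = 15
AB[3,2] = (-3)(-3) + (3)(-1) = 6
AB[3,3] = (-3)(0) + (3)(-3) = -9

AB = 
  [ 13,   3,  -9]
  [ -9,  -8,   3]
  [ 15,   6,  -9]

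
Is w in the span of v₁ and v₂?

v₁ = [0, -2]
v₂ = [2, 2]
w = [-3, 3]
Yes

Form the augmented matrix and row-reduce:
[v₁|v₂|w] = 
  [  0,   2,  -3]
  [ -2,   2,   3]
Swap R1 ↔ R2
REF = 
  [ -2,   2,   3]
  [  0,   2,  -3]

No row of the form [0 0 | nonzero], so the system is consistent. Back-substitution gives c₁ = -3, c₂ = -3/2: w = (-3)·v₁ + (-3/2)·v₂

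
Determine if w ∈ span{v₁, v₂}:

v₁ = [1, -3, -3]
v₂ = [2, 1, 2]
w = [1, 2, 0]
No

Form the augmented matrix and row-reduce:
[v₁|v₂|w] = 
  [  1,   2,   1]
  [ -3,   1,   2]
  [ -3,   2,   0]
R2 → R2 + (3)·R1
R3 → R3 + (3)·R1
R3 → R3 - (8/7)·R2
REF = 
  [    1,     2,     1]
  [    0,     7,     5]
  [    0,     0, -19/7]

Row 3 reads [0 0 | -19/7], i.e. 0 = -19/7, so the system is inconsistent and w ∉ span{v₁, v₂}.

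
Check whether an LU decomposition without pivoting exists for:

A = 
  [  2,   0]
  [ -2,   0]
Yes.
A[1,1] = 2 ≠ 0, so Gaussian elimination proceeds without a row swap: multiplier ℓ₂₁ = (-2)/(2) = -1, and U[2,2] = 0 - (-1)(0) = 0.
L = 
  [  1,   0]
  [ -1,   1]
U = 
  [  2,   0]
  [  0,   0]
Check row 2 of LU: [(-1)(2), (-1)(0) + 0] = [-2, 0] = row 2 of A ✓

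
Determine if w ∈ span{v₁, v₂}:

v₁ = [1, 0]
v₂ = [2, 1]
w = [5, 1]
Yes

Form the augmented matrix and row-reduce:
[v₁|v₂|w] = 
  [  1,   2,   5]
  [  0,   1,   1]
(already in echelon form — no row operations needed)

No row of the form [0 0 | nonzero], so the system is consistent. Back-substitution gives c₁ = 3, c₂ = 1: w = (3)·v₁ + (1)·v₂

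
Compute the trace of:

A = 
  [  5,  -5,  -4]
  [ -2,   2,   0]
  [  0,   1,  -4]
3

tr(A) = 5 + 2 + -4 = 3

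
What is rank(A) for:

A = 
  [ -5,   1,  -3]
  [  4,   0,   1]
rank(A) = 2

Row reduce:
R2 → R2 + (4/5)·R1
REF = 
  [  -5,    1,   -3]
  [   0,  4/5, -7/5]
Pivot columns: 1, 2 → 2 pivots.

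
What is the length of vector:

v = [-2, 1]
2.236

||v||₂ = √((-2)² + (1)²) = √5 = 2.236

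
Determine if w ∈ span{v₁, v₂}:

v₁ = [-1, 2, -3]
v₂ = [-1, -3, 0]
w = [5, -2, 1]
No

Form the augmented matrix and row-reduce:
[v₁|v₂|w] = 
  [ -1,  -1,   5]
  [  2,  -3,  -2]
  [ -3,   0,   1]
R2 → R2 + (2)·R1
R3 → R3 - (3)·R1
R3 → R3 + (3/5)·R2
REF = 
  [   -1,    -1,     5]
  [    0,    -5,     8]
  [    0,     0, -46/5]

Row 3 reads [0 0 | -46/5], i.e. 0 = -46/5, so the system is inconsistent and w ∉ span{v₁, v₂}.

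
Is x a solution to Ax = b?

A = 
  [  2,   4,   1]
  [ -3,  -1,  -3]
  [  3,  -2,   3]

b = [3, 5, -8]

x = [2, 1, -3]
No

Ax = [5, 2, -5] ≠ b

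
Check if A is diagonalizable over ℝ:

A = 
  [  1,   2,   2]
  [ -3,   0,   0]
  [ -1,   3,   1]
No

Characteristic polynomial: det(λI - A) = λ³ - 2λ² + 9λ + 12
Testing integer divisors of the constant term: p(-1) = 0, so (λ + 1) is a factor:
p(λ) = (λ + 1)(λ² - 3λ + 12)
λ² - 3λ + 12 = 0  ⇒  λ = (3 ± √((-3)² - 4·(12)))/2 = (3 ± √(-39))/2
  = (3 + i√39)/2,  (3 - i√39)/2
Eigenvalues: -1, (3 + i√39)/2, (3 - i√39)/2  (≈ -1, 1.5 + 3.122i, 1.5 - 3.122i)
Has complex eigenvalues (not diagonalizable over ℝ).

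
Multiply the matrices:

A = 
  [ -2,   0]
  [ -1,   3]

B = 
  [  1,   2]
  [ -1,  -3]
A is 2×2 and B is 2×2, so AB is 2×2. Each entry is (row of A)·(column of B):
AB[1,1] = (-2)(1) + (0)(-1) = -2
AB[1,2] = (-2)(2) + (0)(-3) = -4
AB[2,1] = (-1)(1) + (3)(-1) = -4
AB[2,2] = (-1)(2) + (3)(-3) = -11

AB = 
  [ -2,  -4]
  [ -4, -11]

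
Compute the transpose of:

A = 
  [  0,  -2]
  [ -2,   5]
Aᵀ = 
  [  0,  -2]
  [ -2,   5]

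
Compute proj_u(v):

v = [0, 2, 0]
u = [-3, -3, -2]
proj_u(v) = [9/11, 9/11, 6/11]

v·u = (0)(-3) + (2)(-3) + (0)(-2) = -6
u·u = (-3)² + (-3)² + (-2)² = 22
proj_u(v) = (v·u / u·u) × u = (-6/22) × u = (-3/11) × u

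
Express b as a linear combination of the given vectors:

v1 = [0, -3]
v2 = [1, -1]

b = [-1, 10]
c1 = -3, c2 = -1

b = -3·v1 + -1·v2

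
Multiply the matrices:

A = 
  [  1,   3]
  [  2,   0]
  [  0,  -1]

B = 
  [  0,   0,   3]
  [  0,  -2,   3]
AB = 
  [  0,  -6,  12]
  [  0,   0,   6]
  [  0,   2,  -3]

A is 3×2 and B is 2×3, so AB is 3×3. Each entry is (row of A)·(column of B):
AB[1,1] = (1)(0) + (3)(0) = 0
AB[1,2] = (1)(0) + (3)(-2) = -6
AB[1,3] = (1)(3) + (3)(3) = 12
AB[2,1] = (2)(0) + (0)(0) = 0
AB[2,2] = (2)(0) + (0)(-2) = 0
AB[2,3] = (2)(3) + (0)(3) = 6
AB[3,1] = (0)(0) + (-1)(0) = 0
AB[3,2] = (0)(0) + (-1)(-2) = 2
AB[3,3] = (0)(3) + (-1)(3) = -3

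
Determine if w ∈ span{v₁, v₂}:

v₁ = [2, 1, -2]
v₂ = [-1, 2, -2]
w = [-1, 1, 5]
No

Form the augmented matrix and row-reduce:
[v₁|v₂|w] = 
  [  2,  -1,  -1]
  [  1,   2,   1]
  [ -2,  -2,   5]
R2 → R2 - (1/2)·R1
R3 → R3 + (1)·R1
R3 → R3 + (6/5)·R2
REF = 
  [   2,   -1,   -1]
  [   0,  5/2,  3/2]
  [   0,    0, 29/5]

Row 3 reads [0 0 | 29/5], i.e. 0 = 29/5, so the system is inconsistent and w ∉ span{v₁, v₂}.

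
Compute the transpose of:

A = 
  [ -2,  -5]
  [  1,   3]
Aᵀ = 
  [ -2,   1]
  [ -5,   3]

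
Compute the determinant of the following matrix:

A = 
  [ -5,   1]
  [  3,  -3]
For a 2×2 matrix, det = ad - bc = (-5)(-3) - (1)(3) = 12

det(A) = 12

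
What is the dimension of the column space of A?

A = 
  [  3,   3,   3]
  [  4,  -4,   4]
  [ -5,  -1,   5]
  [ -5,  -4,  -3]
Row reduce:
R2 → R2 - (4/3)·R1
R3 → R3 + (5/3)·R1
R4 → R4 + (5/3)·R1
R3 → R3 + (1/2)·R2
R4 → R4 + (1/8)·R2
R4 → R4 - (1/5)·R3
REF = 
  [  3,   3,   3]
  [  0,  -8,   0]
  [  0,   0,  10]
  [  0,   0,   0]
Pivot columns: 1, 2, 3 → 3 pivots.
dim(Col(A)) = number of pivot columns = 3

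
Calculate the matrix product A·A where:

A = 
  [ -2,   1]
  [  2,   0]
A² = A·A:
A²[1,1] = (-2)(-2) + (1)(2) = 6
A²[1,2] = (-2)(1) + (1)(0) = -2
A²[2,1] = (2)(-2) + (0)(2) = -4
A²[2,2] = (2)(1) + (0)(0) = 2
A² = 
  [  6,  -2]
  [ -4,   2]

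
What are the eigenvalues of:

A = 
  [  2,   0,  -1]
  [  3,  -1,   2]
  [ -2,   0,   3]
Characteristic polynomial: det(λI - A) = λ³ - 4λ² - λ + 4
Testing integer divisors of the constant term: p(-1) = 0, so (λ + 1) is a factor:
p(λ) = (λ + 1)(λ² - 5λ + 4)
λ² - 5λ + 4 = (λ - 1)(λ - 4)

λ = -1, 4, 1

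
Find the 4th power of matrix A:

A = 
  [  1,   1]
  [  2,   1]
A^4 = 
  [ 17,  12]
  [ 24,  17]

A² = A·A:
A²[1,1] = (1)(1) + (1)(2) = 3
A²[1,2] = (1)(1) + (1)(1) = 2
A²[2,1] = (2)(1) + (1)(2) = 4
A²[2,2] = (2)(1) + (1)(1) = 3
A² = 
  [  3,   2]
  [  4,   3]

A^3 = A^2·A:
A^3[1,1] = (3)(1) + (2)(2) = 7
A^3[1,2] = (3)(1) + (2)(1) = 5
A^3[2,1] = (4)(1) + (3)(2) = 10
A^3[2,2] = (4)(1) + (3)(1) = 7
A^3 = 
  [  7,   5]
  [ 10,   7]

A^4 = A^3·A:
A^4[1,1] = (7)(1) + (5)(2) = 17
A^4[1,2] = (7)(1) + (5)(1) = 12
A^4[2,1] = (10)(1) + (7)(2) = 24
A^4[2,2] = (10)(1) + (7)(1) = 17
A^4 = 
  [ 17,  12]
  [ 24,  17]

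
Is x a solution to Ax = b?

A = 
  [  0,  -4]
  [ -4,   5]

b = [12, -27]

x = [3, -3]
Yes

Ax = [12, -27] = b ✓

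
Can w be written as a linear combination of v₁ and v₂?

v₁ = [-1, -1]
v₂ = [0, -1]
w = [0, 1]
Yes

Form the augmented matrix and row-reduce:
[v₁|v₂|w] = 
  [ -1,   0,   0]
  [ -1,  -1,   1]
R2 → R2 - (1)·R1
REF = 
  [ -1,   0,   0]
  [  0,  -1,   1]

No row of the form [0 0 | nonzero], so the system is consistent. Back-substitution gives c₁ = 0, c₂ = -1: w = (0)·v₁ + (-1)·v₂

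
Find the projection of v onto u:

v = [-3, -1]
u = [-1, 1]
proj_u(v) = [-1, 1]

v·u = (-3)(-1) + (-1)(1) = 2
u·u = (-1)² + (1)² = 2
proj_u(v) = (v·u / u·u) × u = (2/2) × u = (1) × u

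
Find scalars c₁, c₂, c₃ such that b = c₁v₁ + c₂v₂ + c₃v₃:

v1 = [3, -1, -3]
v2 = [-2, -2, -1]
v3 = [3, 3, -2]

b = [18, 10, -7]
c1 = 2, c2 = -3, c3 = 2

b = 2·v1 + -3·v2 + 2·v3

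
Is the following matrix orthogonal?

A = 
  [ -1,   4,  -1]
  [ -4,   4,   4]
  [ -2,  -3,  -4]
No

AᵀA = 
  [ 21, -14,  -7]
  [-14,  41,  24]
  [ -7,  24,  33]
≠ I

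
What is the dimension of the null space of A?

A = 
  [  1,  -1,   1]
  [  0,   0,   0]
nullity(A) = 2

Row reduce:
(no row operations needed)
REF = 
  [  1,  -1,   1]
  [  0,   0,   0]
Pivot columns: 1 → 1 pivot.
rank(A) = 1, so nullity(A) = 3 - 1 = 2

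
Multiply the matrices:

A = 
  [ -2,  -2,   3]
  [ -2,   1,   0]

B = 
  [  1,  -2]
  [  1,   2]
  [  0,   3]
AB = 
  [ -4,   9]
  [ -1,   6]

A is 2×3 and B is 3×2, so AB is 2×2. Each entry is (row of A)·(column of B):
AB[1,1] = (-2)(1) + (-2)(1) + (3)(0) = -4
AB[1,2] = (-2)(-2) + (-2)(2) + (3)(3) = 9
AB[2,1] = (-2)(1) + (1)(1) + (0)(0) = -1
AB[2,2] = (-2)(-2) + (1)(2) + (0)(3) = 6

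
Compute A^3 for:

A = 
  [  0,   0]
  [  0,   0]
A^3 = 
  [  0,   0]
  [  0,   0]

A² = A·A:
A²[1,1] = (0)(0) + (0)(0) = 0
A²[1,2] = (0)(0) + (0)(0) = 0
A²[2,1] = (0)(0) + (0)(0) = 0
A²[2,2] = (0)(0) + (0)(0) = 0
A² = 
  [  0,   0]
  [  0,   0]

A^3 = A^2·A:
A^3[1,1] = (0)(0) + (0)(0) = 0
A^3[1,2] = (0)(0) + (0)(0) = 0
A^3[2,1] = (0)(0) + (0)(0) = 0
A^3[2,2] = (0)(0) + (0)(0) = 0
A^3 = 
  [  0,   0]
  [  0,   0]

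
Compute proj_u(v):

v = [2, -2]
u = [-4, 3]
v·u = (2)(-4) + (-2)(3) = -14
u·u = (-4)² + (3)² = 25
proj_u(v) = (v·u / u·u) × u = (-14/25) × u

proj_u(v) = [56/25, -42/25]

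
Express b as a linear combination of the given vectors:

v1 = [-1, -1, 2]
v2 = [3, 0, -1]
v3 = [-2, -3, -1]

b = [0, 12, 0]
c1 = -3, c2 = -3, c3 = -3

b = -3·v1 + -3·v2 + -3·v3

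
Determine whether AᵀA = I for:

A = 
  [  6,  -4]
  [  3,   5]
No

AᵀA = 
  [ 45,  -9]
  [ -9,  41]
≠ I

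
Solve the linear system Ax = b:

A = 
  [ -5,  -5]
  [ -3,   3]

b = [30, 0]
Row reduce the augmented matrix [A|b]:
R2 → R2 - (3/5)·R1
REF = 
  [ -5,  -5,  30]
  [  0,   6, -18]

Back-substitution:
x₂ = (-18) / 6 = -3
x₁ = (30 - (-5)(-3)) / (-5) = -3

x = [-3, -3]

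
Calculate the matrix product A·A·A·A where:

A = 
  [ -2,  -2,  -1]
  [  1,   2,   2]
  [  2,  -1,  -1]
A² = A·A:
A²[1,1] = (-2)(-2) + (-2)(1) + (-1)(2) = 0
A²[1,2] = (-2)(-2) + (-2)(2) + (-1)(-1) = 1
A²[1,3] = (-2)(-1) + (-2)(2) + (-1)(-1) = -1
A²[2,1] = (1)(-2) + (2)(1) + (2)(2) = 4
A²[2,2] = (1)(-2) + (2)(2) + (2)(-1) = 0
A²[2,3] = (1)(-1) + (2)(2) + (2)(-1) = 1
A²[3,1] = (2)(-2) + (-1)(1) + (-1)(2) = -7
A²[3,2] = (2)(-2) + (-1)(2) + (-1)(-1) = -5
A²[3,3] = (2)(-1) + (-1)(2) + (-1)(-1) = -3
A² = 
  [  0,   1,  -1]
  [  4,   0,   1]
  [ -7,  -5,  -3]

A^3 = A^2·A:
A^3[1,1] = (0)(-2) + (1)(1) + (-1)(2) = -1
A^3[1,2] = (0)(-2) + (1)(2) + (-1)(-1) = 3
A^3[1,3] = (0)(-1) + (1)(2) + (-1)(-1) = 3
A^3[2,1] = (4)(-2) + (0)(1) + (1)(2) = -6
A^3[2,2] = (4)(-2) + (0)(2) + (1)(-1) = -9
A^3[2,3] = (4)(-1) + (0)(2) + (1)(-1) = -5
A^3[3,1] = (-7)(-2) + (-5)(1) + (-3)(2) = 3
A^3[3,2] = (-7)(-2) + (-5)(2) + (-3)(-1) = 7
A^3[3,3] = (-7)(-1) + (-5)(2) + (-3)(-1) = 0
A^3 = 
  [ -1,   3,   3]
  [ -6,  -9,  -5]
  [  3,   7,   0]

A^4 = A^3·A:
A^4[1,1] = (-1)(-2) + (3)(1) + (3)(2) = 11
A^4[1,2] = (-1)(-2) + (3)(2) + (3)(-1) = 5
A^4[1,3] = (-1)(-1) + (3)(2) + (3)(-1) = 4
A^4[2,1] = (-6)(-2) + (-9)(1) + (-5)(2) = -7
A^4[2,2] = (-6)(-2) + (-9)(2) + (-5)(-1) = -1
A^4[2,3] = (-6)(-1) + (-9)(2) + (-5)(-1) = -7
A^4[3,1] = (3)(-2) + (7)(1) + (0)(2) = 1
A^4[3,2] = (3)(-2) + (7)(2) + (0)(-1) = 8
A^4[3,3] = (3)(-1) + (7)(2) + (0)(-1) = 11
A^4 = 
  [ 11,   5,   4]
  [ -7,  -1,  -7]
  [  1,   8,  11]

Therefore
A^4 = 
  [ 11,   5,   4]
  [ -7,  -1,  -7]
  [  1,   8,  11]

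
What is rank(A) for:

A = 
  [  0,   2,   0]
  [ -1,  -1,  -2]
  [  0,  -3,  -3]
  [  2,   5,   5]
Row reduce:
Swap R1 ↔ R2
R4 → R4 + (2)·R1
R3 → R3 + (3/2)·R2
R4 → R4 - (3/2)·R2
R4 → R4 + (1/3)·R3
REF = 
  [ -1,  -1,  -2]
  [  0,   2,   0]
  [  0,   0,  -3]
  [  0,   0,   0]
Pivot columns: 1, 2, 3 → 3 pivots.

rank(A) = 3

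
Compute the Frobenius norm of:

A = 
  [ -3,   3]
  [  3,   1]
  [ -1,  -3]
||A||_F = 6.164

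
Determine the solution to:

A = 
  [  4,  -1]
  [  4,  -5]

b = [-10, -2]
x = [-3, -2]

Row reduce the augmented matrix [A|b]:
R2 → R2 - (1)·R1
REF = 
  [  4,  -1, -10]
  [  0,  -4,   8]

Back-substitution:
x₂ = 8 / (-4) = -2
x₁ = (-10 - (-1)(-2)) / 4 = -3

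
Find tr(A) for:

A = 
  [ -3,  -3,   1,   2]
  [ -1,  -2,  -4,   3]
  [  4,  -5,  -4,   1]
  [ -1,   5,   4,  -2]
-11

tr(A) = -3 + -2 + -4 + -2 = -11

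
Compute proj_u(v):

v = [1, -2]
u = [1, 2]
v·u = (1)(1) + (-2)(2) = -3
u·u = (1)² + (2)² = 5
proj_u(v) = (v·u / u·u) × u = (-3/5) × u

proj_u(v) = [-3/5, -6/5]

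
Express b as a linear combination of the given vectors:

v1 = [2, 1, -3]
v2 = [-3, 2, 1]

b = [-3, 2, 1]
c1 = 0, c2 = 1

b = 0·v1 + 1·v2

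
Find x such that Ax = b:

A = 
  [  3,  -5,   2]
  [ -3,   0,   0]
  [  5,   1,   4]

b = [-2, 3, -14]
Row reduce the augmented matrix [A|b]:
R2 → R2 + (1)·R1
R3 → R3 - (5/3)·R1
R3 → R3 + (28/15)·R2
REF = 
  [    3,    -5,     2,    -2]
  [    0,    -5,     2,     1]
  [    0,     0,  22/5, -44/5]

Back-substitution:
x₃ = (-44/5) / (22/5) = -2
x₂ = (1 - (2)(-2)) / (-5) = -1
x₁ = (-2 - (-5)(-1) - (2)(-2)) / 3 = -1

x = [-1, -1, -2]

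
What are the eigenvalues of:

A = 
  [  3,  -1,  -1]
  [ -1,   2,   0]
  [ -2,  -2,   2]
Characteristic polynomial: det(λI - A) = λ³ - 7λ² + 13λ - 4
Testing integer divisors of the constant term: p(4) = 0, so (λ - 4) is a factor:
p(λ) = (λ - 4)(λ² - 3λ + 1)
λ² - 3λ + 1 = 0  ⇒  λ = (3 ± √((-3)² - 4·(1)))/2 = (3 ± √(5))/2
  = (3 + √5)/2,  (3 - √5)/2

λ = 4, (3 + √5)/2, (3 - √5)/2  (≈ 4, 2.618, 0.382)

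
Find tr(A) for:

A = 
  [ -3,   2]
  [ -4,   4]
1

tr(A) = -3 + 4 = 1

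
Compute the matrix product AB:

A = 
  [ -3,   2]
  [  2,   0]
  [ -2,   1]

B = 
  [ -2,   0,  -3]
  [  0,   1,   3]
AB = 
  [  6,   2,  15]
  [ -4,   0,  -6]
  [  4,   1,   9]

A is 3×2 and B is 2×3, so AB is 3×3. Each entry is (row of A)·(column of B):
AB[1,1] = (-3)(-2) + (2)(0) = 6
AB[1,2] = (-3)(0) + (2)(1) = 2
AB[1,3] = (-3)(-3) + (2)(3) = 15
AB[2,1] = (2)(-2) + (0)(0) = -4
AB[2,2] = (2)(0) + (0)(1) = 0
AB[2,3] = (2)(-3) + (0)(3) = -6
AB[3,1] = (-2)(-2) + (1)(0) = 4
AB[3,2] = (-2)(0) + (1)(1) = 1
AB[3,3] = (-2)(-3) + (1)(3) = 9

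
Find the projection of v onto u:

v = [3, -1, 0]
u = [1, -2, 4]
v·u = (3)(1) + (-1)(-2) + (0)(4) = 5
u·u = (1)² + (-2)² + (4)² = 21
proj_u(v) = (v·u / u·u) × u = (5/21) × u

proj_u(v) = [5/21, -10/21, 20/21]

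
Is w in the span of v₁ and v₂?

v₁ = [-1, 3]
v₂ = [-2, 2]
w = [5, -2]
Yes

Form the augmented matrix and row-reduce:
[v₁|v₂|w] = 
  [ -1,  -2,   5]
  [  3,   2,  -2]
R2 → R2 + (3)·R1
REF = 
  [ -1,  -2,   5]
  [  0,  -4,  13]

No row of the form [0 0 | nonzero], so the system is consistent. Back-substitution gives c₁ = 3/2, c₂ = -13/4: w = (3/2)·v₁ + (-13/4)·v₂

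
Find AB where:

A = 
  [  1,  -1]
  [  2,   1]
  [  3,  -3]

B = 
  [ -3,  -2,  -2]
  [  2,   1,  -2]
A is 3×2 and B is 2×3, so AB is 3×3. Each entry is (row of A)·(column of B):
AB[1,1] = (1)(-3) + (-1)(2) = -5
AB[1,2] = (1)(-2) + (-1)(1) = -3
AB[1,3] = (1)(-2) + (-1)(-2) = 0
AB[2,1] = (2)(-3) + (1)(2) = -4
AB[2,2] = (2)(-2) + (1)(1) = -3
AB[2,3] = (2)(-2) + (1)(-2) = -6
AB[3,1] = (3)(-3) + (-3)(2) = -15
AB[3,2] = (3)(-2) + (-3)(1) = -9
AB[3,3] = (3)(-2) + (-3)(-2) = 0

AB = 
  [ -5,  -3,   0]
  [ -4,  -3,  -6]
  [-15,  -9,   0]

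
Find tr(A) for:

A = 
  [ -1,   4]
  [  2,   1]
0

tr(A) = -1 + 1 = 0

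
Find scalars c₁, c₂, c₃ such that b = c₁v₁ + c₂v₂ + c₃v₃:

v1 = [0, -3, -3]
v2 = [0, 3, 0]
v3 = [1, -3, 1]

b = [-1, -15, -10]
c1 = 3, c2 = -3, c3 = -1

b = 3·v1 + -3·v2 + -1·v3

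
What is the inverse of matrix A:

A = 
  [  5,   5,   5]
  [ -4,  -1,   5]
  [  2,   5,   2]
det(A) = (5)·((-1)(2) - (5)(5)) - (5)·((-4)(2) - (5)(2)) + (5)·((-4)(5) - (-1)(2))
  = (5)(-27) - (5)(-18) + (5)(-18)
  = -135
det(A) = -135 ≠ 0, so A is invertible.

Cofactors Cᵢⱼ = (-1)ⁱ⁺ʲ·Mᵢⱼ:
C = 
  [-27,  18, -18]
  [ 15,   0, -15]
  [ 30, -45,  15]

adj(A) = Cᵀ:
adj(A) = 
  [-27,  15,  30]
  [ 18,   0, -45]
  [-18, -15,  15]

A⁻¹ = (-1/135) · adj(A):
A⁻¹ = 
  [  1/5,  -1/9,  -2/9]
  [-2/15,     0,   1/3]
  [ 2/15,   1/9,  -1/9]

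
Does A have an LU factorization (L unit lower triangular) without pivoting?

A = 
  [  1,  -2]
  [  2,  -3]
Yes.
A[1,1] = 1 ≠ 0, so Gaussian elimination proceeds without a row swap: multiplier ℓ₂₁ = (2)/(1) = 2, and U[2,2] = -3 - (2)(-2) = 1.
L = 
  [  1,   0]
  [  2,   1]
U = 
  [  1,  -2]
  [  0,   1]
Check row 2 of LU: [(2)(1), (2)(-2) + 1] = [2, -3] = row 2 of A ✓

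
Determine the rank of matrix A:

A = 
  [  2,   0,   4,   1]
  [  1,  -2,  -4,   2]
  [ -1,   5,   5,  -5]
rank(A) = 3

Row reduce:
R2 → R2 - (1/2)·R1
R3 → R3 + (1/2)·R1
R3 → R3 + (5/2)·R2
REF = 
  [   2,    0,    4,    1]
  [   0,   -2,   -6,  3/2]
  [   0,    0,   -8, -3/4]
Pivot columns: 1, 2, 3 → 3 pivots.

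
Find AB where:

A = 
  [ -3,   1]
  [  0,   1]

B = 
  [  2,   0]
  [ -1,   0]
A is 2×2 and B is 2×2, so AB is 2×2. Each entry is (row of A)·(column of B):
AB[1,1] = (-3)(2) + (1)(-1) = -7
AB[1,2] = (-3)(0) + (1)(0) = 0
AB[2,1] = (0)(2) + (1)(-1) = -1
AB[2,2] = (0)(0) + (1)(0) = 0

AB = 
  [ -7,   0]
  [ -1,   0]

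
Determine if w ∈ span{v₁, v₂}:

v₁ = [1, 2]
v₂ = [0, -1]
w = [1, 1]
Yes

Form the augmented matrix and row-reduce:
[v₁|v₂|w] = 
  [  1,   0,   1]
  [  2,  -1,   1]
R2 → R2 - (2)·R1
REF = 
  [  1,   0,   1]
  [  0,  -1,  -1]

No row of the form [0 0 | nonzero], so the system is consistent. Back-substitution gives c₁ = 1, c₂ = 1: w = (1)·v₁ + (1)·v₂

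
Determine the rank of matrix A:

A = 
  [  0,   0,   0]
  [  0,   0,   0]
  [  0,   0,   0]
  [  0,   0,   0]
rank(A) = 0

Row reduce:
(no row operations needed)
REF = 
  [  0,   0,   0]
  [  0,   0,   0]
  [  0,   0,   0]
  [  0,   0,   0]
Pivot columns: none → 0 pivots.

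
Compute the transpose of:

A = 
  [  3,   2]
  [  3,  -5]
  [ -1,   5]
Aᵀ = 
  [  3,   3,  -1]
  [  2,  -5,   5]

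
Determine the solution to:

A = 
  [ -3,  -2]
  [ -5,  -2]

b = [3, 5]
Row reduce the augmented matrix [A|b]:
R2 → R2 - (5/3)·R1
REF = 
  [ -3,  -2,   3]
  [  0, 4/3,   0]

Back-substitution:
x₂ = 0 / (4/3) = 0
x₁ = (3 - (-2)(0)) / (-3) = -1

x = [-1, 0]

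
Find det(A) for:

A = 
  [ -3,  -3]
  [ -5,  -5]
0

For a 2×2 matrix, det = ad - bc = (-3)(-5) - (-3)(-5) = 0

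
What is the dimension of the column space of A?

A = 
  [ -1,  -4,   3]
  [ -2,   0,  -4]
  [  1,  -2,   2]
dim(Col(A)) = 3

Row reduce:
R2 → R2 - (2)·R1
R3 → R3 + (1)·R1
R3 → R3 + (3/4)·R2
REF = 
  [  -1,   -4,    3]
  [   0,    8,  -10]
  [   0,    0, -5/2]
Pivot columns: 1, 2, 3 → 3 pivots.
dim(Col(A)) = number of pivot columns = 3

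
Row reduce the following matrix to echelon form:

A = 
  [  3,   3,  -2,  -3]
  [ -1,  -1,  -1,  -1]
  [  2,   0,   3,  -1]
Row operations:
R2 → R2 + (1/3)·R1
R3 → R3 - (2/3)·R1
Swap R2 ↔ R3

Resulting echelon form:
REF = 
  [   3,    3,   -2,   -3]
  [   0,   -2, 13/3,    1]
  [   0,    0, -5/3,   -2]

Rank = 3 (number of non-zero pivot rows).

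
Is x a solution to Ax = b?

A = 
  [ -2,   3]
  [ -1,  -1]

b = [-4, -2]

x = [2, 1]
No

Ax = [-1, -3] ≠ b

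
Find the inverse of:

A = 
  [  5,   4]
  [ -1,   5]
det(A) = (5)(5) - (4)(-1) = 29
For a 2×2 matrix, A⁻¹ = (1/det(A)) · [[d, -b], [-c, a]]
    = (1/29) · [[5, -4], [1, 5]]

A⁻¹ = 
  [ 5/29, -4/29]
  [ 1/29,  5/29]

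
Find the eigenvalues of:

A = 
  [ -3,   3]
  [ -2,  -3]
λ = -3 + i√6, -3 - i√6  (≈ -3 + 2.449i, -3 - 2.449i)

tr(A) = -6, det(A) = 15
Characteristic polynomial: λ² - tr(A)λ + det(A) = λ² + 6λ + 15
λ² + 6λ + 15 = 0  ⇒  λ = (-6 ± √((6)² - 4·(15)))/2 = (-6 ± √(-24))/2
  = -3 + i√6,  -3 - i√6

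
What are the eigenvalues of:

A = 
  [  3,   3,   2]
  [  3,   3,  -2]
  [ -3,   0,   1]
λ = 6, (1 + i√23)/2, (1 - i√23)/2  (≈ 6, 0.5 + 2.398i, 0.5 - 2.398i)

Characteristic polynomial: det(λI - A) = λ³ - 7λ² + 12λ - 36
Testing integer divisors of the constant term: p(6) = 0, so (λ - 6) is a factor:
p(λ) = (λ - 6)(λ² - λ + 6)
λ² - λ + 6 = 0  ⇒  λ = (1 ± √((-1)² - 4·(6)))/2 = (1 ± √(-23))/2
  = (1 + i√23)/2,  (1 - i√23)/2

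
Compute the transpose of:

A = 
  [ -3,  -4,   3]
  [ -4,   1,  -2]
Aᵀ = 
  [ -3,  -4]
  [ -4,   1]
  [  3,  -2]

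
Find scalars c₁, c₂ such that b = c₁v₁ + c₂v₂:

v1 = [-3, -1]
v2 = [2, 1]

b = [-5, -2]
c1 = 1, c2 = -1

b = 1·v1 + -1·v2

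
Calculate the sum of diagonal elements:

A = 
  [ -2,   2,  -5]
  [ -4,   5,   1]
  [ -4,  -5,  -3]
0

tr(A) = -2 + 5 + -3 = 0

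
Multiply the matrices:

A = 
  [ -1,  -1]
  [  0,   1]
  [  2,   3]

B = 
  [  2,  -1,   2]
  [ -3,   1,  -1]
AB = 
  [  1,   0,  -1]
  [ -3,   1,  -1]
  [ -5,   1,   1]

A is 3×2 and B is 2×3, so AB is 3×3. Each entry is (row of A)·(column of B):
AB[1,1] = (-1)(2) + (-1)(-3) = 1
AB[1,2] = (-1)(-1) + (-1)(1) = 0
AB[1,3] = (-1)(2) + (-1)(-1) = -1
AB[2,1] = (0)(2) + (1)(-3) = -3
AB[2,2] = (0)(-1) + (1)(1) = 1
AB[2,3] = (0)(2) + (1)(-1) = -1
AB[3,1] = (2)(2) + (3)(-3) = -5
AB[3,2] = (2)(-1) + (3)(1) = 1
AB[3,3] = (2)(2) + (3)(-1) = 1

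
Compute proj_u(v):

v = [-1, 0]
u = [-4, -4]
v·u = (-1)(-4) + (0)(-4) = 4
u·u = (-4)² + (-4)² = 32
proj_u(v) = (v·u / u·u) × u = (4/32) × u = (1/8) × u

proj_u(v) = [-1/2, -1/2]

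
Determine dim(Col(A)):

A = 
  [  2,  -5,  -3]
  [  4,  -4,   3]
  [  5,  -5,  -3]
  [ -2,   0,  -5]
dim(Col(A)) = 3

Row reduce:
R2 → R2 - (2)·R1
R3 → R3 - (5/2)·R1
R4 → R4 + (1)·R1
R3 → R3 - (5/4)·R2
R4 → R4 + (5/6)·R2
R4 → R4 - (2/27)·R3
REF = 
  [    2,    -5,    -3]
  [    0,     6,     9]
  [    0,     0, -27/4]
  [    0,     0,     0]
Pivot columns: 1, 2, 3 → 3 pivots.
dim(Col(A)) = number of pivot columns = 3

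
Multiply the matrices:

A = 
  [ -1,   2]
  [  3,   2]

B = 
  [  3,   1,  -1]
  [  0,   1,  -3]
AB = 
  [ -3,   1,  -5]
  [  9,   5,  -9]

A is 2×2 and B is 2×3, so AB is 2×3. Each entry is (row of A)·(column of B):
AB[1,1] = (-1)(3) + (2)(0) = -3
AB[1,2] = (-1)(1) + (2)(1) = 1
AB[1,3] = (-1)(-1) + (2)(-3) = -5
AB[2,1] = (3)(3) + (2)(0) = 9
AB[2,2] = (3)(1) + (2)(1) = 5
AB[2,3] = (3)(-1) + (2)(-3) = -9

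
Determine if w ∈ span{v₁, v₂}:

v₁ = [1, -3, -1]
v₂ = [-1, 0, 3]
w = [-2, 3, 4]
Yes

Form the augmented matrix and row-reduce:
[v₁|v₂|w] = 
  [  1,  -1,  -2]
  [ -3,   0,   3]
  [ -1,   3,   4]
R2 → R2 + (3)·R1
R3 → R3 + (1)·R1
R3 → R3 + (2/3)·R2
REF = 
  [  1,  -1,  -2]
  [  0,  -3,  -3]
  [  0,   0,   0]

No row of the form [0 0 | nonzero], so the system is consistent. Back-substitution gives c₁ = -1, c₂ = 1: w = (-1)·v₁ + (1)·v₂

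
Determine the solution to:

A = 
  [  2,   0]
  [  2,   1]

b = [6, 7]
x = [3, 1]

Row reduce the augmented matrix [A|b]:
R2 → R2 - (1)·R1
REF = 
  [  2,   0,   6]
  [  0,   1,   1]

Back-substitution:
x₂ = 1 / 1 = 1
x₁ = (6 - (0)(1)) / 2 = 3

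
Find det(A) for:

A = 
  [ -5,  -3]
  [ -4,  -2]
-2

For a 2×2 matrix, det = ad - bc = (-5)(-2) - (-3)(-4) = -2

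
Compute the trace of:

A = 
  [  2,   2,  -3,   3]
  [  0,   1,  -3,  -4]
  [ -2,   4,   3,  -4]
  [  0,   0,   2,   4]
10

tr(A) = 2 + 1 + 3 + 4 = 10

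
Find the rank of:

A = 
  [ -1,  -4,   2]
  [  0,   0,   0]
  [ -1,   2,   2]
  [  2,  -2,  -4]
Row reduce:
R3 → R3 - (1)·R1
R4 → R4 + (2)·R1
Swap R2 ↔ R3
R4 → R4 + (5/3)·R2
REF = 
  [ -1,  -4,   2]
  [  0,   6,   0]
  [  0,   0,   0]
  [  0,   0,   0]
Pivot columns: 1, 2 → 2 pivots.

rank(A) = 2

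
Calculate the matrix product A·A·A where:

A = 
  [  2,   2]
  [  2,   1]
A^3 = 
  [ 28,  22]
  [ 22,  17]

A² = A·A:
A²[1,1] = (2)(2) + (2)(2) = 8
A²[1,2] = (2)(2) + (2)(1) = 6
A²[2,1] = (2)(2) + (1)(2) = 6
A²[2,2] = (2)(2) + (1)(1) = 5
A² = 
  [  8,   6]
  [  6,   5]

A^3 = A^2·A:
A^3[1,1] = (8)(2) + (6)(2) = 28
A^3[1,2] = (8)(2) + (6)(1) = 22
A^3[2,1] = (6)(2) + (5)(2) = 22
A^3[2,2] = (6)(2) + (5)(1) = 17
A^3 = 
  [ 28,  22]
  [ 22,  17]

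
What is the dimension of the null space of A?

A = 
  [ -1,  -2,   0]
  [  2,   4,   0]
nullity(A) = 2

Row reduce:
R2 → R2 + (2)·R1
REF = 
  [ -1,  -2,   0]
  [  0,   0,   0]
Pivot columns: 1 → 1 pivot.
rank(A) = 1, so nullity(A) = 3 - 1 = 2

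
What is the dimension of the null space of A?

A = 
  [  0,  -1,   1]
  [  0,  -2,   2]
nullity(A) = 2

Row reduce:
R2 → R2 - (2)·R1
REF = 
  [  0,  -1,   1]
  [  0,   0,   0]
Pivot columns: 2 → 1 pivot.
rank(A) = 1, so nullity(A) = 3 - 1 = 2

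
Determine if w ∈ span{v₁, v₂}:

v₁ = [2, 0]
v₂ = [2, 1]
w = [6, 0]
Yes

Form the augmented matrix and row-reduce:
[v₁|v₂|w] = 
  [  2,   2,   6]
  [  0,   1,   0]
(already in echelon form — no row operations needed)

No row of the form [0 0 | nonzero], so the system is consistent. Back-substitution gives c₁ = 3, c₂ = 0: w = (3)·v₁ + (0)·v₂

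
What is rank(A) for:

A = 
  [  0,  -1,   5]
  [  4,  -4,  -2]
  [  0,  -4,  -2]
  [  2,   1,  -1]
rank(A) = 3

Row reduce:
Swap R1 ↔ R2
R4 → R4 - (1/2)·R1
R3 → R3 - (4)·R2
R4 → R4 + (3)·R2
R4 → R4 + (15/22)·R3
REF = 
  [  4,  -4,  -2]
  [  0,  -1,   5]
  [  0,   0, -22]
  [  0,   0,   0]
Pivot columns: 1, 2, 3 → 3 pivots.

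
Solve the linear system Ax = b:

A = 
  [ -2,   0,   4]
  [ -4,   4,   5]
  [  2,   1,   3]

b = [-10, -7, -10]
Row reduce the augmented matrix [A|b]:
R2 → R2 - (2)·R1
R3 → R3 + (1)·R1
R3 → R3 - (1/4)·R2
REF = 
  [   -2,     0,     4,   -10]
  [    0,     4,    -3,    13]
  [    0,     0,  31/4, -93/4]

Back-substitution:
x₃ = (-93/4) / (31/4) = -3
x₂ = (13 - (-3)(-3)) / 4 = 1
x₁ = (-10 - (0)(1) - (4)(-3)) / (-2) = -1

x = [-1, 1, -3]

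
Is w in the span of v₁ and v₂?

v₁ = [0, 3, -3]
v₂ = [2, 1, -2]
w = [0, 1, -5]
No

Form the augmented matrix and row-reduce:
[v₁|v₂|w] = 
  [  0,   2,   0]
  [  3,   1,   1]
  [ -3,  -2,  -5]
Swap R1 ↔ R2
R3 → R3 + (1)·R1
R3 → R3 + (1/2)·R2
REF = 
  [  3,   1,   1]
  [  0,   2,   0]
  [  0,   0,  -4]

Row 3 reads [0 0 | -4], i.e. 0 = -4, so the system is inconsistent and w ∉ span{v₁, v₂}.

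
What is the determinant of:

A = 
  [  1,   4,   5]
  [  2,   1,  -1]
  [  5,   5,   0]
Cofactor expansion along row 1:
det(A) = (1)·((1)(0) - (-1)(5)) - (4)·((2)(0) - (-1)(5)) + (5)·((2)(5) - (1)(5))
  = (1)(5) - (4)(5) + (5)(5)
  = 10

det(A) = 10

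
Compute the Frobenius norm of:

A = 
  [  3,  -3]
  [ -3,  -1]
||A||_F = 5.292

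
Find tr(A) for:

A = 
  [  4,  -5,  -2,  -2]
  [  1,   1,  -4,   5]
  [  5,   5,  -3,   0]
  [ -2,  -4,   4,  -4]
-2

tr(A) = 4 + 1 + -3 + -4 = -2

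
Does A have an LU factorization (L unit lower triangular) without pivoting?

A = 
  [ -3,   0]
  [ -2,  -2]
Yes.
A[1,1] = -3 ≠ 0, so Gaussian elimination proceeds without a row swap: multiplier ℓ₂₁ = (-2)/(-3) = 2/3, and U[2,2] = -2 - (2/3)(0) = -2.
L = 
  [  1,   0]
  [2/3,   1]
U = 
  [ -3,   0]
  [  0,  -2]
Check row 2 of LU: [(2/3)(-3), (2/3)(0) + (-2)] = [-2, -2] = row 2 of A ✓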